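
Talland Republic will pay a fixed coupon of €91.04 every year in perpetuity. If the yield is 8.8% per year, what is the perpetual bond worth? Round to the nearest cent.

Level perpetuity: PV = C / r = €91.04 / 0.088 = €1,034.55

€1034.55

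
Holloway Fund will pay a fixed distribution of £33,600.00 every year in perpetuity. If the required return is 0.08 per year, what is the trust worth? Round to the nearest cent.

£420000.00

Level perpetuity: PV = C / r = £33,600.00 / 0.08 = £420,000.00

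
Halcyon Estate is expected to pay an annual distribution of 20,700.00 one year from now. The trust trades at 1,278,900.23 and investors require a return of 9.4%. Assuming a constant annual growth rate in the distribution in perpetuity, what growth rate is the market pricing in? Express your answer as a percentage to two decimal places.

7.78%

P = D₁/(r−g) ⇒ g = r − D₁/P = 0.094 − 20,700.00/1,278,900.23 = 0.077814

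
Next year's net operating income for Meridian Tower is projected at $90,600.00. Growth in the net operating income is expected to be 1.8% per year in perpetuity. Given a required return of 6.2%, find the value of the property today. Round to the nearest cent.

Growing perpetuity: P = D₁ / (r − g) = $90,600.0000 / (0.062 − 0.018) = $2,059,090.91

$2059090.91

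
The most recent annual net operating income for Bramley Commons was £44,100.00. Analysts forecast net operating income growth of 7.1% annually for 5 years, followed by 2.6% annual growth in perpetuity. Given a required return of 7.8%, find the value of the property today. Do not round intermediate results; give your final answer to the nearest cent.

D_1 = 47231.10000
D_2 = 50584.50810
D_3 = 54176.00818
D_4 = 58022.50476
D_5 = 62142.10259
Terminal value at year 5: TV = D_5×(1+g_2)/(r−g_2) = 63757.79726/0.052 = 1226111.48578
P_0 = D_1/(1+r)^1 + D_2/(1+r)^2 + D_3/(1+r)^3 + D_4/(1+r)^4 + D_5/(1+r)^5 + TV/(1+r)^5
    = 43813.63636 + 43529.13223 + 43246.47553 + 42965.65426 + 42686.65650 + 842240.56871 = 1058482.12360

£1058482.12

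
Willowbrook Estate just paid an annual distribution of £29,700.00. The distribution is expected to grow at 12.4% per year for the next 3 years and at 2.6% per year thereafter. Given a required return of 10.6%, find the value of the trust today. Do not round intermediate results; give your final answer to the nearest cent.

£491836.00

D_1 = 33382.80000
D_2 = 37522.26720
D_3 = 42175.02833
Terminal value at year 3: TV = D_3×(1+g_2)/(r−g_2) = 43271.57907/0.08 = 540894.73837
P_0 = D_1/(1+r)^1 + D_2/(1+r)^2 + D_3/(1+r)^3 + TV/(1+r)^3
    = 30183.36347 + 30674.59362 + 31173.81847 + 399804.22188 = 491835.99744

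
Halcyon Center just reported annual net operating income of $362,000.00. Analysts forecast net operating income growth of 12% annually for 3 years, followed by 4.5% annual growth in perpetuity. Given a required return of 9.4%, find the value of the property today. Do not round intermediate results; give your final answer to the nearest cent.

$9422266.84

D_1 = 405440.00000
D_2 = 454092.80000
D_3 = 508583.93600
Terminal value at year 3: TV = D_3×(1+g_2)/(r−g_2) = 531470.21312/0.049 = 10846330.88000
P_0 = D_1/(1+r)^1 + D_2/(1+r)^2 + D_3/(1+r)^3 + TV/(1+r)^3
    = 370603.29068 + 379411.04713 + 388428.12869 + 8283824.37709 = 9422266.84358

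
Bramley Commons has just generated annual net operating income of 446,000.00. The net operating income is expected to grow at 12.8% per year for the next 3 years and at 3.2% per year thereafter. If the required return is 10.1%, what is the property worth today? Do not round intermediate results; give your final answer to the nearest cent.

8578198.55

D_1 = 503088.00000
D_2 = 567483.26400
D_3 = 640121.12179
Terminal value at year 3: TV = D_3×(1+g_2)/(r−g_2) = 660604.99769/0.069 = 9573985.47376
P_0 = D_1/(1+r)^1 + D_2/(1+r)^2 + D_3/(1+r)^3 + TV/(1+r)^3
    = 456937.32970 + 468142.87730 + 479623.22034 + 7173495.12153 = 8578198.54886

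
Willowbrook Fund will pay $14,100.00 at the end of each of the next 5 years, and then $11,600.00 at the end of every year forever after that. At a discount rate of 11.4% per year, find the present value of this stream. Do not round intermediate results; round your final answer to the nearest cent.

$110901.90

PV of 5-year annuity: $14,100.00 × [1 − (1+0.114)^−5] / 0.114 = 51592.00583
Perpetuity value at year 5: $11,600.00 / 0.114 = 101754.38596
PV of perpetuity: 101754.38596 / (1+0.114)^5 = 59309.89890
Total PV = 51592.00583 + 59309.89890 = 110901.90473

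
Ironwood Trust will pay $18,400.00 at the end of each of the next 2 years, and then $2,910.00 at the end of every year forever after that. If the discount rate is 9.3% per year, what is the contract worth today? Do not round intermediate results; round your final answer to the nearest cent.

PV of 2-year annuity: $18,400.00 × [1 − (1+0.093)^−2] / 0.093 = 32236.41421
Perpetuity value at year 2: $2,910.00 / 0.093 = 31290.32258
PV of perpetuity: 31290.32258 / (1+0.093)^2 = 26192.06359
Total PV = 32236.41421 + 26192.06359 = 58428.47780

$58428.48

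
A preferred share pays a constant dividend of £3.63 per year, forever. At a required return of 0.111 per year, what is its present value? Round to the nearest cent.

£32.70

Level perpetuity: PV = C / r = £3.63 / 0.111 = £32.70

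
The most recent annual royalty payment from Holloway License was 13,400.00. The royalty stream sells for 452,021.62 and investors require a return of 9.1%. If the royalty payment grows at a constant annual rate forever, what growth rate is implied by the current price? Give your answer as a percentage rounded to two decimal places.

P = D₀(1+g)/(r−g) ⇒ P(r−g) = D₀(1+g) ⇒ g(P+D₀) = P·r − D₀
g = (P·r − D₀)/(P + D₀) = (452,021.62×0.091 − 13,400.00) / (452,021.62 + 13,400.00) = 0.059589

5.96%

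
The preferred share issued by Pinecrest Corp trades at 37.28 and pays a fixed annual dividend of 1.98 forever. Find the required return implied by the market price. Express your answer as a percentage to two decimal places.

5.31%

P = C/r ⇒ r = C/P = 1.98/37.28 = 0.053112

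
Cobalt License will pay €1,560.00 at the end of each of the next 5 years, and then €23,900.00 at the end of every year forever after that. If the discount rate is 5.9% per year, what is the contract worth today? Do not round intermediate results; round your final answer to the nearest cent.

PV of 5-year annuity: €1,560.00 × [1 − (1+0.059)^−5] / 0.059 = 6589.20274
Perpetuity value at year 5: €23,900.00 / 0.059 = 405084.74576
PV of perpetuity: 405084.74576 / (1+0.059)^5 = 304134.78076
Total PV = 6589.20274 + 304134.78076 = 310723.98350

€310723.98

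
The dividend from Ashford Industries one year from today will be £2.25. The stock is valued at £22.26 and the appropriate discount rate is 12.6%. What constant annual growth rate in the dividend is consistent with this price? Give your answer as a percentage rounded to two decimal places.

2.49%

P = D₁/(r−g) ⇒ g = r − D₁/P = 0.126 − £2.25/£22.26 = 0.024922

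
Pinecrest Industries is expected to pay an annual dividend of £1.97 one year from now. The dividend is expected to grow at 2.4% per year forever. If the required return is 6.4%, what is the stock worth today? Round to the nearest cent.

£49.25

Growing perpetuity: P = D₁ / (r − g) = £1.9700 / (0.064 − 0.024) = £49.25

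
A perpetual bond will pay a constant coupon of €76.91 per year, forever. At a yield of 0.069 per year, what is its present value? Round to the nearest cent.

€1114.64

Level perpetuity: PV = C / r = €76.91 / 0.069 = €1,114.64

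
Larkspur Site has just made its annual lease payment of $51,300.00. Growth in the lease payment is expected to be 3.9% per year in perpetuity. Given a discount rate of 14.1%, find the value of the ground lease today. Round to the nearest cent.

$522555.88

D₁ = D₀ × (1 + g) = $51,300.00 × 1.039 = $53,300.7000
Growing perpetuity: P = D₁ / (r − g) = $53,300.7000 / (0.141 − 0.039) = $522,555.88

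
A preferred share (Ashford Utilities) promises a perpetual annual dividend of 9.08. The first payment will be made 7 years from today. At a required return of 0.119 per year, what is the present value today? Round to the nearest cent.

38.86

Value at end of year 6: C / r = 9.08 / 0.119 = 76.3025
Discount to today: PV = 76.3025 / (1 + 0.119)^6 = 76.3025 / 1.963272 = 38.86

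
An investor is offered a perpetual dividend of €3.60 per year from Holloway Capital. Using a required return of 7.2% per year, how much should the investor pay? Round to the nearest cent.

Level perpetuity: PV = C / r = €3.60 / 0.072 = €50.00

€50.00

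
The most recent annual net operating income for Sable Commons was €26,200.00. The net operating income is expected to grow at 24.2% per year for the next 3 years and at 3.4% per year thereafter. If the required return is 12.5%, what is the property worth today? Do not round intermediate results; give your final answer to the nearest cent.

D_1 = 32540.40000
D_2 = 40415.17680
D_3 = 50195.64959
Terminal value at year 3: TV = D_3×(1+g_2)/(r−g_2) = 51902.30167/0.091 = 570354.96342
P_0 = D_1/(1+r)^1 + D_2/(1+r)^2 + D_3/(1+r)^3 + TV/(1+r)^3
    = 28924.80000 + 31932.97920 + 35254.00904 + 400578.52026 = 496690.30850

€496690.31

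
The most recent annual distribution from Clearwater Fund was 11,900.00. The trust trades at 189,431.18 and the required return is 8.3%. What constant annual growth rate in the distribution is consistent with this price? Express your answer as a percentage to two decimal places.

P = D₀(1+g)/(r−g) ⇒ P(r−g) = D₀(1+g) ⇒ g(P+D₀) = P·r − D₀
g = (P·r − D₀)/(P + D₀) = (189,431.18×0.083 − 11,900.00) / (189,431.18 + 11,900.00) = 0.018988

1.90%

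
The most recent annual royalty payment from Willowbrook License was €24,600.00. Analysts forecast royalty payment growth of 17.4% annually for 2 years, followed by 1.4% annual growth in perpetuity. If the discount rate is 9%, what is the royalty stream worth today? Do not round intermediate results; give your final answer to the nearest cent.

€435785.85

D_1 = 28880.40000
D_2 = 33905.58960
Terminal value at year 2: TV = D_2×(1+g_2)/(r−g_2) = 34380.26785/0.076 = 452371.94545
P_0 = D_1/(1+r)^1 + D_2/(1+r)^2 + TV/(1+r)^2
    = 26495.77982 + 28537.65643 + 380752.41600 = 435785.85225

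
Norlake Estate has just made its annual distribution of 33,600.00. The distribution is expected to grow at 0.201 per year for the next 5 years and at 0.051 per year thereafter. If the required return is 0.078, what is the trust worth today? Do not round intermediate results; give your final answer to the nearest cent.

2479951.38

D_1 = 40353.60000
D_2 = 48464.67360
D_3 = 58206.07299
D_4 = 69905.49367
D_5 = 83956.49789
Terminal value at year 5: TV = D_5×(1+g_2)/(r−g_2) = 88238.27928/0.027 = 3268084.41795
P_0 = D_1/(1+r)^1 + D_2/(1+r)^2 + D_3/(1+r)^3 + D_4/(1+r)^4 + D_5/(1+r)^5 + TV/(1+r)^5
    = 37433.76623 + 41704.96591 + 46463.51025 + 51765.00539 + 57671.40211 + 2244912.72669 = 2479951.37659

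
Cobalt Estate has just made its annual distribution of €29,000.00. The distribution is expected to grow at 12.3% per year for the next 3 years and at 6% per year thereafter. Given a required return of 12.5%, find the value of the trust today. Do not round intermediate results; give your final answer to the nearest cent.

€557096.33

D_1 = 32567.00000
D_2 = 36572.74100
D_3 = 41071.18814
Terminal value at year 3: TV = D_3×(1+g_2)/(r−g_2) = 43535.45943/0.065 = 669776.29895
P_0 = D_1/(1+r)^1 + D_2/(1+r)^2 + D_3/(1+r)^3 + TV/(1+r)^3
    = 28948.44444 + 28896.98054 + 28845.60813 + 470405.30187 = 557096.33499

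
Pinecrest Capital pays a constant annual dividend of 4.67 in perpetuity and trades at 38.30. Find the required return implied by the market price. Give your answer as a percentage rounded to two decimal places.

P = C/r ⇒ r = C/P = 4.67/38.30 = 0.121932

12.19%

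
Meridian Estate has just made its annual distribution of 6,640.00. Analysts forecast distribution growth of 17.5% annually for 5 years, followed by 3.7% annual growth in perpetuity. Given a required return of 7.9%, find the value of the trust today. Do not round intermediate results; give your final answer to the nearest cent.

294246.68

D_1 = 7802.00000
D_2 = 9167.35000
D_3 = 10771.63625
D_4 = 12656.67259
D_5 = 14871.59030
Terminal value at year 5: TV = D_5×(1+g_2)/(r−g_2) = 15421.83914/0.042 = 367186.64616
P_0 = D_1/(1+r)^1 + D_2/(1+r)^2 + D_3/(1+r)^3 + D_4/(1+r)^4 + D_5/(1+r)^5 + TV/(1+r)^5
    = 7230.76923 + 7874.09995 + 8574.66862 + 9337.56777 + 10168.34304 + 251061.23161 = 294246.68023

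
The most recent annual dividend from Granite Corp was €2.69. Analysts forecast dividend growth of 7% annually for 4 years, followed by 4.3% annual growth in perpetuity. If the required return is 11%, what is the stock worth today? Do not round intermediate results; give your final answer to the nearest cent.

€45.98

D_1 = 2.87830
D_2 = 3.07978
D_3 = 3.29537
D_4 = 3.52604
Terminal value at year 4: TV = D_4×(1+g_2)/(r−g_2) = 3.67766/0.067 = 54.89046
P_0 = D_1/(1+r)^1 + D_2/(1+r)^2 + D_3/(1+r)^3 + D_4/(1+r)^4 + TV/(1+r)^4
    = 2.59306 + 2.49962 + 2.40954 + 2.32271 + 36.15805 = 45.98299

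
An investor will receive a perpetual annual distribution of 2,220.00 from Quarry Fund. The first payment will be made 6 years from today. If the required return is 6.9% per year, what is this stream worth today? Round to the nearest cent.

23047.05

Value at end of year 5: C / r = 2,220.00 / 0.069 = 32,173.9130
Discount to today: PV = 32,173.9130 / (1 + 0.069)^5 = 32,173.9130 / 1.396010 = 23,047.05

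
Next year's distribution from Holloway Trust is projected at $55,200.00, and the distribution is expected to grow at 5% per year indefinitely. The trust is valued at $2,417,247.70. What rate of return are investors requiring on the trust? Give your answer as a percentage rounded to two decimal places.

P = D₁/(r − g) ⇒ r = D₁/P + g = $55,200.0000/$2,417,247.70 + 0.05 = 0.022836 + 0.05 = 0.072836

7.28%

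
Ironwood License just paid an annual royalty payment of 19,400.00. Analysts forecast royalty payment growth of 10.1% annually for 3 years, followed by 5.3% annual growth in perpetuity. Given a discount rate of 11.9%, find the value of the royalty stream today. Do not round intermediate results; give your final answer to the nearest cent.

351168.24

D_1 = 21359.40000
D_2 = 23516.69940
D_3 = 25891.88604
Terminal value at year 3: TV = D_3×(1+g_2)/(r−g_2) = 27264.15600/0.066 = 413093.27272
P_0 = D_1/(1+r)^1 + D_2/(1+r)^2 + D_3/(1+r)^3 + TV/(1+r)^3
    = 19087.93566 + 18780.89112 + 18478.78563 + 294820.62525 = 351168.23765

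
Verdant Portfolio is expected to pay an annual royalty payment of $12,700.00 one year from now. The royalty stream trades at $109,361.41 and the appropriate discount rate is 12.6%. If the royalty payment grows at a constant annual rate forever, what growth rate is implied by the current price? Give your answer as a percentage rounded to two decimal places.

0.99%

P = D₁/(r−g) ⇒ g = r − D₁/P = 0.126 − $12,700.00/$109,361.41 = 0.009871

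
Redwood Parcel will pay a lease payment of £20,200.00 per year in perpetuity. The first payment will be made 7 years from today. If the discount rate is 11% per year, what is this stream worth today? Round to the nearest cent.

Value at end of year 6: C / r = £20,200.00 / 0.11 = £183,636.3636
Discount to today: PV = £183,636.3636 / (1 + 0.11)^6 = £183,636.3636 / 1.870415 = £98,179.50

£98179.50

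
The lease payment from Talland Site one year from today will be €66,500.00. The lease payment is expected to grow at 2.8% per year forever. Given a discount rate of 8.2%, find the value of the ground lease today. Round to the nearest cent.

Growing perpetuity: P = D₁ / (r − g) = €66,500.0000 / (0.082 − 0.028) = €1,231,481.48

€1231481.48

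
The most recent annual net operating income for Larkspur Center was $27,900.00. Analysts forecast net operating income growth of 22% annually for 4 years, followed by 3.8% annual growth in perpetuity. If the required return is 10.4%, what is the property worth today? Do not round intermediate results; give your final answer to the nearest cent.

$798526.55

D_1 = 34038.00000
D_2 = 41526.36000
D_3 = 50662.15920
D_4 = 61807.83422
Terminal value at year 4: TV = D_4×(1+g_2)/(r−g_2) = 64156.53192/0.066 = 972068.66552
P_0 = D_1/(1+r)^1 + D_2/(1+r)^2 + D_3/(1+r)^3 + D_4/(1+r)^4 + TV/(1+r)^4
    = 30831.52174 + 34071.06569 + 37650.99651 + 41607.07947 + 654365.88623 = 798526.54964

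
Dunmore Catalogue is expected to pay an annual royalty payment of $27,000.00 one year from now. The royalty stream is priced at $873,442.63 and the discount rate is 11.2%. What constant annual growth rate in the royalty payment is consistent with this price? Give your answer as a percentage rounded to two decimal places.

8.11%

P = D₁/(r−g) ⇒ g = r − D₁/P = 0.112 − $27,000.00/$873,442.63 = 0.081088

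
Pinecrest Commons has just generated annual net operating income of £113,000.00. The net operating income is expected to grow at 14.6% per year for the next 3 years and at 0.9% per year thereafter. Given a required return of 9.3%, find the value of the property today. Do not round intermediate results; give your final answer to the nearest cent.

£1937481.43

D_1 = 129498.00000
D_2 = 148404.70800
D_3 = 170071.79537
Terminal value at year 3: TV = D_3×(1+g_2)/(r−g_2) = 171602.44153/0.084 = 2042886.20865
P_0 = D_1/(1+r)^1 + D_2/(1+r)^2 + D_3/(1+r)^3 + TV/(1+r)^3
    = 118479.41446 + 124224.52787 + 130248.22410 + 1564529.26332 = 1937481.42975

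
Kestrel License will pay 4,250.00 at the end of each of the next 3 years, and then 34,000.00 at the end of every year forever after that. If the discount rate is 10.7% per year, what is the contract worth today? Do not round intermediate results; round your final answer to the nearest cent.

PV of 3-year annuity: 4,250.00 × [1 − (1+0.107)^−3] / 0.107 = 10440.21829
Perpetuity value at year 3: 34,000.00 / 0.107 = 317757.00935
PV of perpetuity: 317757.00935 / (1+0.107)^3 = 234235.26306
Total PV = 10440.21829 + 234235.26306 = 244675.48134

244675.48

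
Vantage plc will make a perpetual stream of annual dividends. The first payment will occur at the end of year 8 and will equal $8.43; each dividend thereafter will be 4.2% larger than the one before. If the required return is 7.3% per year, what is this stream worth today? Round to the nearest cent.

$166.06

Value at end of year 7: C₁ / (r − g) = $8.43 / (0.073 − 0.042) = $271.9355
Discount to today: PV = $271.9355 / (1 + 0.073)^7 = $271.9355 / 1.637563 = $166.06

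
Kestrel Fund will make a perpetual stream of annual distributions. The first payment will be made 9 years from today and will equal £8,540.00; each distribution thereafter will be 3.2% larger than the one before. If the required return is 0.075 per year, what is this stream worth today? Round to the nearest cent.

Value at end of year 8: C₁ / (r − g) = £8,540.00 / (0.075 − 0.032) = £198,604.6512
Discount to today: PV = £198,604.6512 / (1 + 0.075)^8 = £198,604.6512 / 1.783478 = £111,358.07

£111358.07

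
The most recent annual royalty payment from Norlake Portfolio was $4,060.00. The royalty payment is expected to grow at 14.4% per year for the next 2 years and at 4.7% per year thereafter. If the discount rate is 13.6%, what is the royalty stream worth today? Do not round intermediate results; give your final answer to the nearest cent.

D_1 = 4644.64000
D_2 = 5313.46816
Terminal value at year 2: TV = D_2×(1+g_2)/(r−g_2) = 5563.20116/0.089 = 62507.87824
P_0 = D_1/(1+r)^1 + D_2/(1+r)^2 + TV/(1+r)^2
    = 4088.59155 + 4117.38445 + 48437.09569 = 56643.07169

$56643.07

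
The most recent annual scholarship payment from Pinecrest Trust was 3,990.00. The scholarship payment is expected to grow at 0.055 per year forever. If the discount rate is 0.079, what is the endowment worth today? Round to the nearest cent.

D₁ = D₀ × (1 + g) = 3,990.00 × 1.055 = 4,209.4500
Growing perpetuity: P = D₁ / (r − g) = 4,209.4500 / (0.079 − 0.055) = 175,393.75

175393.75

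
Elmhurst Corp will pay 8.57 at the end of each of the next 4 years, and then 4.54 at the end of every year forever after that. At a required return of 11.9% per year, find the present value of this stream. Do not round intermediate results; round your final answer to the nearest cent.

PV of 4-year annuity: 8.57 × [1 − (1+0.119)^−4] / 0.119 = 26.08500
Perpetuity value at year 4: 4.54 / 0.119 = 38.15126
PV of perpetuity: 38.15126 / (1+0.119)^4 = 24.33260
Total PV = 26.08500 + 24.33260 = 50.41760

50.42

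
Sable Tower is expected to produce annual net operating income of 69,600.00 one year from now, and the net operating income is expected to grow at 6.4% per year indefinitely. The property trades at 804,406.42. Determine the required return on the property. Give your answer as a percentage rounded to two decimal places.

15.05%

P = D₁/(r − g) ⇒ r = D₁/P + g = 69,600.0000/804,406.42 + 0.064 = 0.086523 + 0.064 = 0.150523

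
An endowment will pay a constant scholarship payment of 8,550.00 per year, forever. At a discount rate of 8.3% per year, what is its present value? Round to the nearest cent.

Level perpetuity: PV = C / r = 8,550.00 / 0.083 = 103,012.05

103012.05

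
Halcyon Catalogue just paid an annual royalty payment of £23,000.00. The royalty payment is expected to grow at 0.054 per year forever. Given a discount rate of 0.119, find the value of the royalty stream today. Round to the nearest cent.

D₁ = D₀ × (1 + g) = £23,000.00 × 1.054 = £24,242.0000
Growing perpetuity: P = D₁ / (r − g) = £24,242.0000 / (0.119 − 0.054) = £372,953.85

£372953.85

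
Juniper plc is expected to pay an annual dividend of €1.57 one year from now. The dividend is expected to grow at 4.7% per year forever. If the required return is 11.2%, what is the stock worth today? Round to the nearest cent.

Growing perpetuity: P = D₁ / (r − g) = €1.5700 / (0.112 − 0.047) = €24.15

€24.15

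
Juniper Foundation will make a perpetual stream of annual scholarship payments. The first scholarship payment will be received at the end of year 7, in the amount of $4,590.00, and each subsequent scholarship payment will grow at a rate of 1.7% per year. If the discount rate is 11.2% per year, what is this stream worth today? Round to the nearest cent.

Value at end of year 6: C₁ / (r − g) = $4,590.00 / (0.112 − 0.017) = $48,315.7895
Discount to today: PV = $48,315.7895 / (1 + 0.112)^6 = $48,315.7895 / 1.890727 = $25,554.09

$25554.09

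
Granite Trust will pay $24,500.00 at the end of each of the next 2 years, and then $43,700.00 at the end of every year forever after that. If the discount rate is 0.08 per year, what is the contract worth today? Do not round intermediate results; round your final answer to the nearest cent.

PV of 2-year annuity: $24,500.00 × [1 − (1+0.08)^−2] / 0.08 = 43689.98628
Perpetuity value at year 2: $43,700.00 / 0.08 = 546250.00000
PV of perpetuity: 546250.00000 / (1+0.08)^2 = 468321.33059
Total PV = 43689.98628 + 468321.33059 = 512011.31687

$512011.32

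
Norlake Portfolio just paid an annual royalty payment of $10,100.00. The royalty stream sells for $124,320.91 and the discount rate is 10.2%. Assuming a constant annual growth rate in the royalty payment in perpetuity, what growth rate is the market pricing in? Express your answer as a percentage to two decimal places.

P = D₀(1+g)/(r−g) ⇒ P(r−g) = D₀(1+g) ⇒ g(P+D₀) = P·r − D₀
g = (P·r − D₀)/(P + D₀) = ($124,320.91×0.102 − $10,100.00) / ($124,320.91 + $10,100.00) = 0.019199

1.92%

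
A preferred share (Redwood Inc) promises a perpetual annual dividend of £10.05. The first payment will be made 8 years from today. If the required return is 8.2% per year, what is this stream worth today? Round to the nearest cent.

Value at end of year 7: C / r = £10.05 / 0.082 = £122.5610
Discount to today: PV = £122.5610 / (1 + 0.082)^7 = £122.5610 / 1.736164 = £70.59

£70.59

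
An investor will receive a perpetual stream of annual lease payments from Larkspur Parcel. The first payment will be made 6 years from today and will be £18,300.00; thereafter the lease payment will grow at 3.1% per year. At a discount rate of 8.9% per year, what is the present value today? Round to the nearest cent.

£206007.82

Value at end of year 5: C₁ / (r − g) = £18,300.00 / (0.089 − 0.031) = £315,517.2414
Discount to today: PV = £315,517.2414 / (1 + 0.089)^5 = £315,517.2414 / 1.531579 = £206,007.82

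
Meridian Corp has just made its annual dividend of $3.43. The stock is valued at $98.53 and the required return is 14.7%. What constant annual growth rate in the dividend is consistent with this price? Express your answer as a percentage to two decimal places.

10.84%

P = D₀(1+g)/(r−g) ⇒ P(r−g) = D₀(1+g) ⇒ g(P+D₀) = P·r − D₀
g = (P·r − D₀)/(P + D₀) = ($98.53×0.147 − $3.43) / ($98.53 + $3.43) = 0.108414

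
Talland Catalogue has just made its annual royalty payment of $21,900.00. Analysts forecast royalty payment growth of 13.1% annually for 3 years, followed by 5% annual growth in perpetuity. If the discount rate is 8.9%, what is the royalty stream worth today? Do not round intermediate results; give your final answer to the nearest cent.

D_1 = 24768.90000
D_2 = 28013.62590
D_3 = 31683.41089
Terminal value at year 3: TV = D_3×(1+g_2)/(r−g_2) = 33267.58144/0.039 = 853014.90866
P_0 = D_1/(1+r)^1 + D_2/(1+r)^2 + D_3/(1+r)^3 + TV/(1+r)^3
    = 22744.62810 + 23621.83139 + 24532.86621 + 660500.24401 = 731399.56970

$731399.57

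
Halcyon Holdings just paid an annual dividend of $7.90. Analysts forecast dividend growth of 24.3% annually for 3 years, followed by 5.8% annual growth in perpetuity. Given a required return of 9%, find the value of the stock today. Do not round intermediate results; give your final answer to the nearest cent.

$418.34

D_1 = 9.81970
D_2 = 12.20589
D_3 = 15.17192
Terminal value at year 3: TV = D_3×(1+g_2)/(r−g_2) = 16.05189/0.032 = 501.62153
P_0 = D_1/(1+r)^1 + D_2/(1+r)^2 + D_3/(1+r)^3 + TV/(1+r)^3
    = 9.00890 + 10.27345 + 11.71550 + 387.34386 = 418.34171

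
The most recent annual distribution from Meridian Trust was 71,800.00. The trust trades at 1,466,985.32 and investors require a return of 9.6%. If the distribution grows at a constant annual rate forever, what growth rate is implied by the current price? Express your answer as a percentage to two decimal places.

4.49%

P = D₀(1+g)/(r−g) ⇒ P(r−g) = D₀(1+g) ⇒ g(P+D₀) = P·r − D₀
g = (P·r − D₀)/(P + D₀) = (1,466,985.32×0.096 − 71,800.00) / (1,466,985.32 + 71,800.00) = 0.044860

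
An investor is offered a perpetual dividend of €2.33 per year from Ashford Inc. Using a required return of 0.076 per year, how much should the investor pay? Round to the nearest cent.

€30.66

Level perpetuity: PV = C / r = €2.33 / 0.076 = €30.66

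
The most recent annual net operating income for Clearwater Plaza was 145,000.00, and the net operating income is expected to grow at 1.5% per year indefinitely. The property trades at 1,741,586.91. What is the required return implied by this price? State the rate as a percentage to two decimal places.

D₁ = 145,000.00 × 1.015 = 147,175.0000
P = D₁/(r − g) ⇒ r = D₁/P + g = 147,175.0000/1,741,586.91 + 0.015 = 0.084506 + 0.015 = 0.099506

9.95%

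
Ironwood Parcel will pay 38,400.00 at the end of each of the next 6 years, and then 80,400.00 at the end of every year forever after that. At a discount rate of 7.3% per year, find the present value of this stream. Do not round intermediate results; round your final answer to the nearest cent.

903015.89

PV of 6-year annuity: 38,400.00 × [1 − (1+0.073)^−6] / 0.073 = 181352.20029
Perpetuity value at year 6: 80,400.00 / 0.073 = 1101369.86301
PV of perpetuity: 1101369.86301 / (1+0.073)^6 = 721663.69367
Total PV = 181352.20029 + 721663.69367 = 903015.89395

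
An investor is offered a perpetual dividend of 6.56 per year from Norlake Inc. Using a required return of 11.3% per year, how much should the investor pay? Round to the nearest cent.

Level perpetuity: PV = C / r = 6.56 / 0.113 = 58.05

58.05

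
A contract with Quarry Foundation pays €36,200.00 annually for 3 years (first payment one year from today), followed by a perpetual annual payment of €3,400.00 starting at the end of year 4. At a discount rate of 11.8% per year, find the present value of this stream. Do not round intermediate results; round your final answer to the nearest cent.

€107865.17

PV of 3-year annuity: €36,200.00 × [1 − (1+0.118)^−3] / 0.118 = 87245.98348
Perpetuity value at year 3: €3,400.00 / 0.118 = 28813.55932
PV of perpetuity: 28813.55932 / (1+0.118)^3 = 20619.18518
Total PV = 87245.98348 + 20619.18518 = 107865.16867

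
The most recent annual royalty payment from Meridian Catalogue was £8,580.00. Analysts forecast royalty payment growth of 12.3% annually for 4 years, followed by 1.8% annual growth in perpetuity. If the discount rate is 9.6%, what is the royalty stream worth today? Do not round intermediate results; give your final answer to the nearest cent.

D_1 = 9635.34000
D_2 = 10820.48682
D_3 = 12151.40670
D_4 = 13646.02972
Terminal value at year 4: TV = D_4×(1+g_2)/(r−g_2) = 13891.65826/0.078 = 178098.18279
P_0 = D_1/(1+r)^1 + D_2/(1+r)^2 + D_3/(1+r)^3 + D_4/(1+r)^4 + TV/(1+r)^4
    = 8791.36861 + 9007.94430 + 9229.85534 + 9457.23316 + 123429.01739 = 159915.41880

£159915.42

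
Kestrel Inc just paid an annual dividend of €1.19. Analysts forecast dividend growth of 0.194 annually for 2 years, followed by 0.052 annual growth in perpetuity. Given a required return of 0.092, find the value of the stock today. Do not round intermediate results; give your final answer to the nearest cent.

€40.14

D_1 = 1.42086
D_2 = 1.69651
Terminal value at year 2: TV = D_2×(1+g_2)/(r−g_2) = 1.78473/0.04 = 44.61813
P_0 = D_1/(1+r)^1 + D_2/(1+r)^2 + TV/(1+r)^2
    = 1.30115 + 1.42269 + 37.41675 = 40.14060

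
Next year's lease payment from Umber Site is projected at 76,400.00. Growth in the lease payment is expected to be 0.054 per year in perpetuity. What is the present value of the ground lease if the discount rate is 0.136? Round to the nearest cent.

931707.32

Growing perpetuity: P = D₁ / (r − g) = 76,400.0000 / (0.136 − 0.054) = 931,707.32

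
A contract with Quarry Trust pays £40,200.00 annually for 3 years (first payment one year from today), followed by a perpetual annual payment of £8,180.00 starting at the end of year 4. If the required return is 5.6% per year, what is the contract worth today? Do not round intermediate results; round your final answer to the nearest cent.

£232298.66

PV of 3-year annuity: £40,200.00 × [1 − (1+0.056)^−3] / 0.056 = 108255.29964
Perpetuity value at year 3: £8,180.00 / 0.056 = 146071.42857
PV of perpetuity: 146071.42857 / (1+0.056)^3 = 124043.36014
Total PV = 108255.29964 + 124043.36014 = 232298.65978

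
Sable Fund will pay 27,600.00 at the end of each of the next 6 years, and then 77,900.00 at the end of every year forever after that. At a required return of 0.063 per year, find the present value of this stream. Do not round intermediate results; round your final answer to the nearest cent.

991480.83

PV of 6-year annuity: 27,600.00 × [1 − (1+0.063)^−6] / 0.063 = 134448.27251
Perpetuity value at year 6: 77,900.00 / 0.063 = 1236507.93651
PV of perpetuity: 1236507.93651 / (1+0.063)^6 = 857032.55866
Total PV = 134448.27251 + 857032.55866 = 991480.83117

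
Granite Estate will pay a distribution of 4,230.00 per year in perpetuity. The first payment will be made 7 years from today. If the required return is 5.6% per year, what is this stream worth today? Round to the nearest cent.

Value at end of year 6: C / r = 4,230.00 / 0.056 = 75,535.7143
Discount to today: PV = 75,535.7143 / (1 + 0.056)^6 = 75,535.7143 / 1.386703 = 54,471.44

54471.44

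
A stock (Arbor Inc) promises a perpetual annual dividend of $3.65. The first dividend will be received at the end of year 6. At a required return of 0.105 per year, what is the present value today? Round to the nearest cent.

Value at end of year 5: C / r = $3.65 / 0.105 = $34.7619
Discount to today: PV = $34.7619 / (1 + 0.105)^5 = $34.7619 / 1.647447 = $21.10

$21.10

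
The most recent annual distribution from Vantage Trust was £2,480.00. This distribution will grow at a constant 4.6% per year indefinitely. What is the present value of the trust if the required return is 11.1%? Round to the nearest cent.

D₁ = D₀ × (1 + g) = £2,480.00 × 1.046 = £2,594.0800
Growing perpetuity: P = D₁ / (r − g) = £2,594.0800 / (0.111 − 0.046) = £39,908.92

£39908.92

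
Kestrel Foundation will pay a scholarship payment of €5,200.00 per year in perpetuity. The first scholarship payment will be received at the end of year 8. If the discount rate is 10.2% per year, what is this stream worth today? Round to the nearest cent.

Value at end of year 7: C / r = €5,200.00 / 0.102 = €50,980.3922
Discount to today: PV = €50,980.3922 / (1 + 0.102)^7 = €50,980.3922 / 1.973655 = €25,830.45

€25830.45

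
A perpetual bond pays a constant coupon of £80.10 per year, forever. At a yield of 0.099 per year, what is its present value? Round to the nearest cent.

£809.09

Level perpetuity: PV = C / r = £80.10 / 0.099 = £809.09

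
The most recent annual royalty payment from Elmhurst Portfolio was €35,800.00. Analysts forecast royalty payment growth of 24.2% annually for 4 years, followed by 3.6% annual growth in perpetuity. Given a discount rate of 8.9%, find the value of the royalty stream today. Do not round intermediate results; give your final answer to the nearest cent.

€1385047.42

D_1 = 44463.60000
D_2 = 55223.79120
D_3 = 68587.94867
D_4 = 85186.23225
Terminal value at year 4: TV = D_4×(1+g_2)/(r−g_2) = 88252.93661/0.053 = 1665149.74735
P_0 = D_1/(1+r)^1 + D_2/(1+r)^2 + D_3/(1+r)^3 + D_4/(1+r)^4 + TV/(1+r)^4
    = 40829.75207 + 46566.16351 + 53108.51706 + 60570.04426 + 1183972.94055 = 1385047.41745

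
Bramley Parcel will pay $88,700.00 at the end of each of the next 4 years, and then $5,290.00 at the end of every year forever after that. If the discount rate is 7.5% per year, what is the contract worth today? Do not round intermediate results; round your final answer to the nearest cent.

$349900.64

PV of 4-year annuity: $88,700.00 × [1 − (1+0.075)^−4] / 0.075 = 297085.24012
Perpetuity value at year 4: $5,290.00 / 0.075 = 70533.33333
PV of perpetuity: 70533.33333 / (1+0.075)^4 = 52815.39737
Total PV = 297085.24012 + 52815.39737 = 349900.63748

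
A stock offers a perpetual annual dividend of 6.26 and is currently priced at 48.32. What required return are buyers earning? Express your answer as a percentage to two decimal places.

12.96%

P = C/r ⇒ r = C/P = 6.26/48.32 = 0.129553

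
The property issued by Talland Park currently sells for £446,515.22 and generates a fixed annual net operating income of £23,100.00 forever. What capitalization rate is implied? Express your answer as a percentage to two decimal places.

P = C/r ⇒ r = C/P = £23,100.00/£446,515.22 = 0.051734

5.17%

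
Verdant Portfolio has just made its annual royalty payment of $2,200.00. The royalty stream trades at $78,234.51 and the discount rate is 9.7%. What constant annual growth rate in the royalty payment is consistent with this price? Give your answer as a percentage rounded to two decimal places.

P = D₀(1+g)/(r−g) ⇒ P(r−g) = D₀(1+g) ⇒ g(P+D₀) = P·r − D₀
g = (P·r − D₀)/(P + D₀) = ($78,234.51×0.097 − $2,200.00) / ($78,234.51 + $2,200.00) = 0.066995

6.70%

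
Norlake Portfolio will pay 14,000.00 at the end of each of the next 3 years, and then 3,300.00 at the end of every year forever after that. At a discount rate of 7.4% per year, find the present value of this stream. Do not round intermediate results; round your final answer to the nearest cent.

72470.82

PV of 3-year annuity: 14,000.00 × [1 − (1+0.074)^−3] / 0.074 = 36473.56490
Perpetuity value at year 3: 3,300.00 / 0.074 = 44594.59459
PV of perpetuity: 44594.59459 / (1+0.074)^3 = 35997.25430
Total PV = 36473.56490 + 35997.25430 = 72470.81920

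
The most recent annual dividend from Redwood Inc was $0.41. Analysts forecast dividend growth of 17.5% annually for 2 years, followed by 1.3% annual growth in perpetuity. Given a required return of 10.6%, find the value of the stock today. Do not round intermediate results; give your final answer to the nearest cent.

D_1 = 0.48175
D_2 = 0.56606
Terminal value at year 2: TV = D_2×(1+g_2)/(r−g_2) = 0.57341/0.093 = 6.16575
P_0 = D_1/(1+r)^1 + D_2/(1+r)^2 + TV/(1+r)^2
    = 0.43558 + 0.46275 + 5.04053 = 5.93886

$5.94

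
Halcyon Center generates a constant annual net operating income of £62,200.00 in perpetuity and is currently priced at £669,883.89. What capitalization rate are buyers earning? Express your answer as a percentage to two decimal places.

P = C/r ⇒ r = C/P = £62,200.00/£669,883.89 = 0.092852

9.29%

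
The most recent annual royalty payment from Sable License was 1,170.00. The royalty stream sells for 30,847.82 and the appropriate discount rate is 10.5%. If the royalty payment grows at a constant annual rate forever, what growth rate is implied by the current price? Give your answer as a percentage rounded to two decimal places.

P = D₀(1+g)/(r−g) ⇒ P(r−g) = D₀(1+g) ⇒ g(P+D₀) = P·r − D₀
g = (P·r − D₀)/(P + D₀) = (30,847.82×0.105 − 1,170.00) / (30,847.82 + 1,170.00) = 0.064621

6.46%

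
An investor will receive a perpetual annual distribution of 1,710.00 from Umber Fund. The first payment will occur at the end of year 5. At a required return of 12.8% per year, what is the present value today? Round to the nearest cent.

8251.82

Value at end of year 4: C / r = 1,710.00 / 0.128 = 13,359.3750
Discount to today: PV = 13,359.3750 / (1 + 0.128)^4 = 13,359.3750 / 1.618961 = 8,251.82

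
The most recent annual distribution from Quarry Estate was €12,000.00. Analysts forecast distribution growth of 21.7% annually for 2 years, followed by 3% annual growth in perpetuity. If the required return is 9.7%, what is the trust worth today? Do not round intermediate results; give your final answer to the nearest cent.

D_1 = 14604.00000
D_2 = 17773.06800
Terminal value at year 2: TV = D_2×(1+g_2)/(r−g_2) = 18306.26004/0.067 = 273227.76179
P_0 = D_1/(1+r)^1 + D_2/(1+r)^2 + TV/(1+r)^2
    = 13312.67092 + 14768.93392 + 227044.80504 = 255126.40988

€255126.41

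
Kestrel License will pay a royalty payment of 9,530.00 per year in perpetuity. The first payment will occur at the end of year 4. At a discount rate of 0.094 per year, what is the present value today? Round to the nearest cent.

77430.68

Value at end of year 3: C / r = 9,530.00 / 0.094 = 101,382.9787
Discount to today: PV = 101,382.9787 / (1 + 0.094)^3 = 101,382.9787 / 1.309339 = 77,430.68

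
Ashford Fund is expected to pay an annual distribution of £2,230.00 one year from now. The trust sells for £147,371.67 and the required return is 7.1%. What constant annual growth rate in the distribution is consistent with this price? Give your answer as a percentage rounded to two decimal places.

P = D₁/(r−g) ⇒ g = r − D₁/P = 0.071 − £2,230.00/£147,371.67 = 0.055868

5.59%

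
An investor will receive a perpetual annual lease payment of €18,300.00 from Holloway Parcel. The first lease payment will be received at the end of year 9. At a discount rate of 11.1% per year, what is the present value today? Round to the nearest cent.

€71025.72

Value at end of year 8: C / r = €18,300.00 / 0.111 = €164,864.8649
Discount to today: PV = €164,864.8649 / (1 + 0.111)^8 = €164,864.8649 / 2.321200 = €71,025.72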